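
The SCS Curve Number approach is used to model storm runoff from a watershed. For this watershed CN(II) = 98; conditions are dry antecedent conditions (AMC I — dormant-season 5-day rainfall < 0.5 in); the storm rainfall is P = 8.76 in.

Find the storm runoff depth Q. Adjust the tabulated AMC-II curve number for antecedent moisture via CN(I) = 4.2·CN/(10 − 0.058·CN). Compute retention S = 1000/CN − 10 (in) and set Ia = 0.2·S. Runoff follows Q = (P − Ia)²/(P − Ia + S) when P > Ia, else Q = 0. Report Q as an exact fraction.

Dry (AMC I): CN(I) = 4.2·98/(10 − 0.058·98) = (2058/5)/(1079/250) = 102900/1079 ≈ 95.366
Retention S: 1000/CN − 10 with CN=95.366 → S = 500/1029 ≈ 0.486 in
Ia = 0.2·(500/1029) = 100/1029 in ≈ 0.097 in
Excess rainfall: 8.760 − 0.097 = 8.663 in; P > Ia so Q > 0
Runoff Q = (P−Ia)²/(P−Ia+S) = (8.663)²/(8.663+0.486) = 49662568201/6054404475 ≈ 8.203 in

Q = 49662568201/6054404475 in ≈ 8.203 in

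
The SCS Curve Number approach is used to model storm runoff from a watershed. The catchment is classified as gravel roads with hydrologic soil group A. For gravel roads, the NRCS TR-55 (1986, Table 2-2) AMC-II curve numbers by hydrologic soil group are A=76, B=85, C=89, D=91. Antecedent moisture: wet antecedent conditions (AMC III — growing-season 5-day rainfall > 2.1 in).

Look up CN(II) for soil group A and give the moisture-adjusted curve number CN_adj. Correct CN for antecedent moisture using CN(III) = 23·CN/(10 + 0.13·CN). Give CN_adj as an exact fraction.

NRCS table: gravel roads, soil group A → CN(II) = 76
CN(III) from CN(II)=76: (23·76)/(10 + 0.13·76) = 43700/497 ≈ 87.928

CN_adj = 43700/497 ≈ 87.928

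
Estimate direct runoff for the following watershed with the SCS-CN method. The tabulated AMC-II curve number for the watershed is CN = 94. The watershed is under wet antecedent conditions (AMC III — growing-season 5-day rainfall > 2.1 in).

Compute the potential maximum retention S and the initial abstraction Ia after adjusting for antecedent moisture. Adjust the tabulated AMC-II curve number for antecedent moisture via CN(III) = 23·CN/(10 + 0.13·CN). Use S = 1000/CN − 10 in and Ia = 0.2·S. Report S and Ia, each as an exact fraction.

Adjust CN=94 to AMC III: 23·94/(10 + 0.13·94) → 2162 ÷ (1111/50) = 108100/1111 ≈ 97.300
S = 1000/(108100/1111) − 10 = 300/1081 in ≈ 0.278 in
Initial abstraction Ia = S/5 = (300/1081)/5 = 60/1081 ≈ 0.056 in

S = 300/1081 in ≈ 0.278 in; Ia = 60/1081 in ≈ 0.056 in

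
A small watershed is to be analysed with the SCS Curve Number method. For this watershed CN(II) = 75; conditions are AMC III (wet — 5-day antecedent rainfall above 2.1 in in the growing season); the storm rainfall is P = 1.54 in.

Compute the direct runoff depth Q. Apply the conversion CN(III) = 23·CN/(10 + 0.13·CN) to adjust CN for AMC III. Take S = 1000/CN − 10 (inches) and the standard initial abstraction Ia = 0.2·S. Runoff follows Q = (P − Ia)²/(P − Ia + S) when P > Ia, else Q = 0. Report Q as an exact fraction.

CN(III) from CN(II)=75: (23·75)/(10 + 0.13·75) = 6900/79 ≈ 87.342
Max retention: S = 1000/(6900/79) − 10 = 100/69 in (≈ 1.449 in)
Ia = 0.2S: 0.2·1.449 = 0.290 in (exactly 20/69)
Since P=1.540 > Ia=0.290: effective rainfall P−Ia = 4313/3450 in
Q = (4313/3450)²/((4313/3450) + 100/69) = (18601969/11902500)/(9313/3450) = 18601969/32129850 in ≈ 0.579 in

Q = 18601969/32129850 in ≈ 0.579 in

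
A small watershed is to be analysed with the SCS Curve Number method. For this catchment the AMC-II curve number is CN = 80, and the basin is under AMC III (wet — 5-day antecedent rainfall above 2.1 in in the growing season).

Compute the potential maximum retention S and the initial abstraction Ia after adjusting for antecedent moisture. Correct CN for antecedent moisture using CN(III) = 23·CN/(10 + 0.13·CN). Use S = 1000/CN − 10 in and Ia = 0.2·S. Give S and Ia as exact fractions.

Adjust CN=80 to AMC III: 23·80/(10 + 0.13·80) → 1840 ÷ (102/5) = 4600/51 ≈ 90.196
S = 1000/(4600/51) − 10 = 25/23 in ≈ 1.087 in
Initial abstraction Ia = S/5 = (25/23)/5 = 5/23 ≈ 0.217 in

S = 25/23 in ≈ 1.087 in; Ia = 5/23 in ≈ 0.217 in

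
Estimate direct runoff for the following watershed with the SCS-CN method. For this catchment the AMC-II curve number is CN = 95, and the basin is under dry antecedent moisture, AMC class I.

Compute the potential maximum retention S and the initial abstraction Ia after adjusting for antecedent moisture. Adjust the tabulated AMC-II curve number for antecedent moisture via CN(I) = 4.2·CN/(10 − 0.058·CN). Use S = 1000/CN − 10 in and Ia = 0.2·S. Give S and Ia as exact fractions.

S = 500/399 in ≈ 1.253 in; Ia = 100/399 in ≈ 0.251 in

CN(I) from CN(II)=95: (4.2·95)/(10 − 0.058·95) = 39900/449 ≈ 88.864
Max retention: S = 1000/(39900/449) − 10 = 500/399 in (≈ 1.253 in)
Initial abstraction Ia = S/5 = (500/399)/5 = 100/399 ≈ 0.251 in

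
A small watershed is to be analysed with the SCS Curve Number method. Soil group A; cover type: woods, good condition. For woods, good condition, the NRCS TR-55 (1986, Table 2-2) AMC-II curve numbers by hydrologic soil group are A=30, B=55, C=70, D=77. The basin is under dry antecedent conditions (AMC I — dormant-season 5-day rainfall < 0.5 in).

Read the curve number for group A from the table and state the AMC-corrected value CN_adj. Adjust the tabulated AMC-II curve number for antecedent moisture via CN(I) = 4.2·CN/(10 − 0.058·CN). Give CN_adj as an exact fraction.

NRCS table: woods, good condition, soil group A → CN(II) = 30
Adjust CN=30 to AMC I: 4.2·30/(10 − 0.058·30) → 126 ÷ (413/50) = 900/59 ≈ 15.254

CN_adj = 900/59 ≈ 15.254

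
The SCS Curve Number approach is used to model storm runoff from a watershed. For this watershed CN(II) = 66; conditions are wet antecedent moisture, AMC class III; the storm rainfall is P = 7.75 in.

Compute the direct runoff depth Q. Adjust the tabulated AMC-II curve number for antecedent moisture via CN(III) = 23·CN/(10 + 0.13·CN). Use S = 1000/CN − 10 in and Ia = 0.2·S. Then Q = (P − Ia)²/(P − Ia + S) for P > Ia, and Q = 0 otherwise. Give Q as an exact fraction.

CN(III) from CN(II)=66: (23·66)/(10 + 0.13·66) = 75900/929 ≈ 81.701
Retention S: 1000/CN − 10 with CN=81.701 → S = 1700/759 ≈ 2.240 in
Initial abstraction Ia = S/5 = (1700/759)/5 = 340/759 ≈ 0.448 in
Since P=7.750 > Ia=0.448: effective rainfall P−Ia = 22169/3036 in
Q: (22169/3036)² ÷ (28969/3036) = 491464561/87949884 in (≈ 5.588 in)

Q = 491464561/87949884 in ≈ 5.588 in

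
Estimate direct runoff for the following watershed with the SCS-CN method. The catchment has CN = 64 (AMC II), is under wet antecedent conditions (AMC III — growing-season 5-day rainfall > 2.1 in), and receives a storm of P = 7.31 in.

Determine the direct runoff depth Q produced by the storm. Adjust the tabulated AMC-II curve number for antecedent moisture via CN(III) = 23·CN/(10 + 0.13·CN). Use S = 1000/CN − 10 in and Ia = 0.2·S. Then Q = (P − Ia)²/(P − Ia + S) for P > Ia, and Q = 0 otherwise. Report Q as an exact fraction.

CN(III) from CN(II)=64: (23·64)/(10 + 0.13·64) = 18400/229 ≈ 80.349
Max retention: S = 1000/(18400/229) − 10 = 225/92 in (≈ 2.446 in)
Initial abstraction Ia = S/5 = (225/92)/5 = 45/92 ≈ 0.489 in
Since P=7.310 > Ia=0.489: effective rainfall P−Ia = 3922/575 in
Q: (3922/575)² ÷ (21313/2300) = 61528336/12254975 in (≈ 5.021 in)

Q = 61528336/12254975 in ≈ 5.021 in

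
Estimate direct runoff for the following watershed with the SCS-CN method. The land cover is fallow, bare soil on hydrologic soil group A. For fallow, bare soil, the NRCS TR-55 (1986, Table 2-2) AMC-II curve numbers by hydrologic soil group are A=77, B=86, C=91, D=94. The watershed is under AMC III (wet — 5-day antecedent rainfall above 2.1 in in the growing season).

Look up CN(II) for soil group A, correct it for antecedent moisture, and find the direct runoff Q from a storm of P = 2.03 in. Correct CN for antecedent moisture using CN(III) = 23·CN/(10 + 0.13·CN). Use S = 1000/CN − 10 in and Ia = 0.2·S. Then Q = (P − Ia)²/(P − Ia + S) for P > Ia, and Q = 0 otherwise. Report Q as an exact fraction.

Q = 185804161/181958700 in ≈ 1.021 in

NRCS table: fallow, bare soil, soil group A → CN(II) = 77
Adjust CN=77 to AMC III: 23·77/(10 + 0.13·77) → 1771 ÷ (2001/100) = 7700/87 ≈ 88.506
Retention S: 1000/CN − 10 with CN=88.506 → S = 100/77 ≈ 1.299 in
Initial abstraction Ia = S/5 = (100/77)/5 = 20/77 ≈ 0.260 in
Since P=2.030 > Ia=0.260: effective rainfall P−Ia = 13631/7700 in
Runoff Q = (P−Ia)²/(P−Ia+S) = (1.770)²/(1.770+1.299) = 185804161/181958700 ≈ 1.021 in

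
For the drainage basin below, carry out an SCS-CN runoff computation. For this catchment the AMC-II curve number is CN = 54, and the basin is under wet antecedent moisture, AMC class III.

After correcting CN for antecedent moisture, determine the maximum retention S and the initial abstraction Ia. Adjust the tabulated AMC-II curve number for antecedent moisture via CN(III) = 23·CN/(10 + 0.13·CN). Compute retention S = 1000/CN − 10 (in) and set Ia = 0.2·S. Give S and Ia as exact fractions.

Wet (AMC III): CN(III) = 23·54/(10 + 0.13·54) = 1242/(851/50) = 2700/37 ≈ 72.973
Max retention: S = 1000/(2700/37) − 10 = 100/27 in (≈ 3.704 in)
Initial abstraction Ia = S/5 = (100/27)/5 = 20/27 ≈ 0.741 in

S = 100/27 in ≈ 3.704 in; Ia = 20/27 in ≈ 0.741 in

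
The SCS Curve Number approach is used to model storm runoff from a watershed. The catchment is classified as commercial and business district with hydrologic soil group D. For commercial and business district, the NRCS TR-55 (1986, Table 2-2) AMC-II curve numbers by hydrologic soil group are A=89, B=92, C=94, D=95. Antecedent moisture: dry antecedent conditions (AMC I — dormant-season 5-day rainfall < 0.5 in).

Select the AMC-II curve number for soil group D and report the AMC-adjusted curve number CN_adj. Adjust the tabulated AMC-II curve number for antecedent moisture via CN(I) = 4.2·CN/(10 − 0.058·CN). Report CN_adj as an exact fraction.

NRCS table: commercial and business district, soil group D → CN(II) = 95
Adjust CN=95 to AMC I: 4.2·95/(10 − 0.058·95) → 399 ÷ (449/100) = 39900/449 ≈ 88.864

CN_adj = 39900/449 ≈ 88.864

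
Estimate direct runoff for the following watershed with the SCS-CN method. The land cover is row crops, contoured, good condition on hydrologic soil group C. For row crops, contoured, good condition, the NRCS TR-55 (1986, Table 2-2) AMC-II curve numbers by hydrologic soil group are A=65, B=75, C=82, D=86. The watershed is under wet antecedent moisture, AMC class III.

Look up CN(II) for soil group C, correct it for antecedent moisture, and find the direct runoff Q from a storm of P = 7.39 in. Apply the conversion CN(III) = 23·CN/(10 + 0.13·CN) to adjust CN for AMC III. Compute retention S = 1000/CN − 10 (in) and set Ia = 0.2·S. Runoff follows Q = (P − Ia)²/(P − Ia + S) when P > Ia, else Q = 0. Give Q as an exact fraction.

NRCS table: row crops, contoured, good condition, soil group C → CN(II) = 82
Adjust CN=82 to AMC III: 23·82/(10 + 0.13·82) → 1886 ÷ (1033/50) = 94300/1033 ≈ 91.288
S = 1000/(94300/1033) − 10 = 900/943 in ≈ 0.954 in
Ia = 0.2·(900/943) = 180/943 in ≈ 0.191 in
P − Ia = 7.390 − 0.191 = 678877/94300 ≈ 7.199 in (> 0, runoff occurs)
Q = (678877/94300)²/((678877/94300) + 900/943) = (460873981129/8892490000)/(768877/94300) = 460873981129/72505101100 in ≈ 6.356 in

Q = 460873981129/72505101100 in ≈ 6.356 in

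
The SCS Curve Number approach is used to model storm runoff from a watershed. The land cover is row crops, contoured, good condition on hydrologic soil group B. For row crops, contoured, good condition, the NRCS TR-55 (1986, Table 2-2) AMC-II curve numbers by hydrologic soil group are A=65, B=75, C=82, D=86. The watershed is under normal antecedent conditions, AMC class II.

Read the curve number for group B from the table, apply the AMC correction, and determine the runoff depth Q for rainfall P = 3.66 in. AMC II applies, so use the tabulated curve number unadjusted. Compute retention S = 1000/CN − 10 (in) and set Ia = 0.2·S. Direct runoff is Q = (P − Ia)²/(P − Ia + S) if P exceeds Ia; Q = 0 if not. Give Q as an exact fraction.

NRCS table: row crops, contoured, good condition, soil group B → CN(II) = 75
AMC II — tabulated CN = 75 applies directly.
S = 1000/75 − 10 = 10/3 in ≈ 3.333 in
Initial abstraction Ia = S/5 = (10/3)/5 = 2/3 ≈ 0.667 in
P − Ia = 3.660 − 0.667 = 449/150 ≈ 2.993 in (> 0, runoff occurs)
Q = (449/150)²/((449/150) + 10/3) = (201601/22500)/(949/150) = 201601/142350 in ≈ 1.416 in

Q = 201601/142350 in ≈ 1.416 in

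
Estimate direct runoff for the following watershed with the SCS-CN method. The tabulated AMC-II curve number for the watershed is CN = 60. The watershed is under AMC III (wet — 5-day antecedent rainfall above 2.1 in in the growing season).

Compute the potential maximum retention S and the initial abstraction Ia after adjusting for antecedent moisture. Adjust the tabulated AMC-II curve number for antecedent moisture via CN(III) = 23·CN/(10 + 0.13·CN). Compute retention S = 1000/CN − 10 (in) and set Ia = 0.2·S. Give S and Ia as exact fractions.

Wet (AMC III): CN(III) = 23·60/(10 + 0.13·60) = 1380/(89/5) = 6900/89 ≈ 77.528
S = 1000/(6900/89) − 10 = 200/69 in ≈ 2.899 in
Ia = 0.2·(200/69) = 40/69 in ≈ 0.580 in

S = 200/69 in ≈ 2.899 in; Ia = 40/69 in ≈ 0.580 in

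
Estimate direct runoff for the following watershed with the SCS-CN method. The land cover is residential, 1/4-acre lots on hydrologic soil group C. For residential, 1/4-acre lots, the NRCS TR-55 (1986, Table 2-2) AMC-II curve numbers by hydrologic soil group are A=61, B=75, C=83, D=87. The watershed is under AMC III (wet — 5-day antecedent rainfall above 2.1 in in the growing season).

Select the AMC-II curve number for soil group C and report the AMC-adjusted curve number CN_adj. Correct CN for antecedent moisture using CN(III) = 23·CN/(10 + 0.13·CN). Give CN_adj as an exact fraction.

CN_adj = 190900/2079 ≈ 91.823

NRCS table: residential, 1/4-acre lots, soil group C → CN(II) = 83
CN(III) from CN(II)=83: (23·83)/(10 + 0.13·83) = 190900/2079 ≈ 91.823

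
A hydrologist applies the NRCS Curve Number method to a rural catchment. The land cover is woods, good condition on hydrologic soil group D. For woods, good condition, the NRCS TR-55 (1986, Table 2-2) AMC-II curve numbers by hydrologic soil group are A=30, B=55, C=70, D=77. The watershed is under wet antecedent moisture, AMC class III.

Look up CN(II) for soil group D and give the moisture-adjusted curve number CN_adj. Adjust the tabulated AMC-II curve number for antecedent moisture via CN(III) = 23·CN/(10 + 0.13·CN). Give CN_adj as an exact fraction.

NRCS table: woods, good condition, soil group D → CN(II) = 77
CN(III) from CN(II)=77: (23·77)/(10 + 0.13·77) = 7700/87 ≈ 88.506

CN_adj = 7700/87 ≈ 88.506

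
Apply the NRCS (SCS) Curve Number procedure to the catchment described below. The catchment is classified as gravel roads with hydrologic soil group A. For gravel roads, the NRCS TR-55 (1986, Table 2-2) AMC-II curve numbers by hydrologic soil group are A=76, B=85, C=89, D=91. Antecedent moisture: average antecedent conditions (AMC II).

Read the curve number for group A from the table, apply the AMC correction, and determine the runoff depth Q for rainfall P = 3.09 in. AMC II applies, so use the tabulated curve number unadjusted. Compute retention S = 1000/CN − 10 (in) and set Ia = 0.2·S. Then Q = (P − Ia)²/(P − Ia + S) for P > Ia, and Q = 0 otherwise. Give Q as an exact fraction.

Q = 7272747/6758300 in ≈ 1.076 in

NRCS table: gravel roads, soil group A → CN(II) = 76
CN(II) = 76; AMC II needs no correction.
Retention S: 1000/CN − 10 with CN=76.000 → S = 60/19 ≈ 3.158 in
Ia = 0.2·(60/19) = 12/19 in ≈ 0.632 in
Since P=3.090 > Ia=0.632: effective rainfall P−Ia = 4671/1900 in
Q: (4671/1900)² ÷ (10671/1900) = 7272747/6758300 in (≈ 1.076 in)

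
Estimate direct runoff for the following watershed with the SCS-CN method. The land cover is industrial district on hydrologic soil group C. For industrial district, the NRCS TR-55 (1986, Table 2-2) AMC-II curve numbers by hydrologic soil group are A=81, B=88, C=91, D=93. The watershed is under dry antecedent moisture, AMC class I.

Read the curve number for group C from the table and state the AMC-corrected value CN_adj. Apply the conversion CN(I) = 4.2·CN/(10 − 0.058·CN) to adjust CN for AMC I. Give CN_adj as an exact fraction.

CN_adj = 63700/787 ≈ 80.940

NRCS table: industrial district, soil group C → CN(II) = 91
Dry (AMC I): CN(I) = 4.2·91/(10 − 0.058·91) = (1911/5)/(2361/500) = 63700/787 ≈ 80.940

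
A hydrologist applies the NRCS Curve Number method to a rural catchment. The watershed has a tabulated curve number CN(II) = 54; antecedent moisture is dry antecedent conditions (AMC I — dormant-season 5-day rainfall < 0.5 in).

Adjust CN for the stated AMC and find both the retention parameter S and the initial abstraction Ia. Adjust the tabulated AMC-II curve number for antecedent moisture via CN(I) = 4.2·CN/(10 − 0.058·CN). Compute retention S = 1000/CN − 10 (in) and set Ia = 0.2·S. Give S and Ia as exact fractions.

Adjust CN=54 to AMC I: 4.2·54/(10 − 0.058·54) → (1134/5) ÷ (1717/250) = 56700/1717 ≈ 33.023
S = 1000/(56700/1717) − 10 = 11500/567 in ≈ 20.282 in
Initial abstraction Ia = S/5 = (11500/567)/5 = 2300/567 ≈ 4.056 in

S = 11500/567 in ≈ 20.282 in; Ia = 2300/567 in ≈ 4.056 in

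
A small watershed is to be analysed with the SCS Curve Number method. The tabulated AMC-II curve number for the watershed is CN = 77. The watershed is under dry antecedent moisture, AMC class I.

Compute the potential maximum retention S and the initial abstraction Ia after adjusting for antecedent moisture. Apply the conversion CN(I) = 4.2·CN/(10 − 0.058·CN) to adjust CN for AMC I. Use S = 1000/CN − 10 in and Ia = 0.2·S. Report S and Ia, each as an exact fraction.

S = 11500/1617 in ≈ 7.112 in; Ia = 2300/1617 in ≈ 1.422 in

CN(I) from CN(II)=77: (4.2·77)/(10 − 0.058·77) = 161700/2767 ≈ 58.439
Max retention: S = 1000/(161700/2767) − 10 = 11500/1617 in (≈ 7.112 in)
Ia = 0.2S: 0.2·7.112 = 1.422 in (exactly 2300/1617)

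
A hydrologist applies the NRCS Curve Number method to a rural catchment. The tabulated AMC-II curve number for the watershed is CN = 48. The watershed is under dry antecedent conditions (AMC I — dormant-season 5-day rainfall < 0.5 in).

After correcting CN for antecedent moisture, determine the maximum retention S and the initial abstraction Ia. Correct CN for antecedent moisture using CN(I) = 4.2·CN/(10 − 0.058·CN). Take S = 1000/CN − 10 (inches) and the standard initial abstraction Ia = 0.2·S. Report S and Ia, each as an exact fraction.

Adjust CN=48 to AMC I: 4.2·48/(10 − 0.058·48) → (1008/5) ÷ (902/125) = 12600/451 ≈ 27.938
Max retention: S = 1000/(12600/451) − 10 = 1625/63 in (≈ 25.794 in)
Ia = 0.2·(1625/63) = 325/63 in ≈ 5.159 in

S = 1625/63 in ≈ 25.794 in; Ia = 325/63 in ≈ 5.159 in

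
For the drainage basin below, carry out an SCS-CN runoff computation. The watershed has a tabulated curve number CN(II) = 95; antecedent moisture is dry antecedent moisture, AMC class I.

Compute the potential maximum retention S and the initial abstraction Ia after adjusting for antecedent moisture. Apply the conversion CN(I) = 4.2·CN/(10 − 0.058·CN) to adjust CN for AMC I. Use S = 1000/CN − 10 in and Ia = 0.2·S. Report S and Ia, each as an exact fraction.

Adjust CN=95 to AMC I: 4.2·95/(10 − 0.058·95) → 399 ÷ (449/100) = 39900/449 ≈ 88.864
Max retention: S = 1000/(39900/449) − 10 = 500/399 in (≈ 1.253 in)
Ia = 0.2·(500/399) = 100/399 in ≈ 0.251 in

S = 500/399 in ≈ 1.253 in; Ia = 100/399 in ≈ 0.251 in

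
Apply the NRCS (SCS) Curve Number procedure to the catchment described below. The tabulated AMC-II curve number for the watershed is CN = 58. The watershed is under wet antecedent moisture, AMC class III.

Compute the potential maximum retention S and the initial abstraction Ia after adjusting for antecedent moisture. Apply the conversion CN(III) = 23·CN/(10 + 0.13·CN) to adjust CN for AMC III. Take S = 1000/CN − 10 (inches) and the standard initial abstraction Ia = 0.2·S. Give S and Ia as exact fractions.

S = 2100/667 in ≈ 3.148 in; Ia = 420/667 in ≈ 0.630 in

Adjust CN=58 to AMC III: 23·58/(10 + 0.13·58) → 1334 ÷ (877/50) = 66700/877 ≈ 76.055
Max retention: S = 1000/(66700/877) − 10 = 2100/667 in (≈ 3.148 in)
Initial abstraction Ia = S/5 = (2100/667)/5 = 420/667 ≈ 0.630 in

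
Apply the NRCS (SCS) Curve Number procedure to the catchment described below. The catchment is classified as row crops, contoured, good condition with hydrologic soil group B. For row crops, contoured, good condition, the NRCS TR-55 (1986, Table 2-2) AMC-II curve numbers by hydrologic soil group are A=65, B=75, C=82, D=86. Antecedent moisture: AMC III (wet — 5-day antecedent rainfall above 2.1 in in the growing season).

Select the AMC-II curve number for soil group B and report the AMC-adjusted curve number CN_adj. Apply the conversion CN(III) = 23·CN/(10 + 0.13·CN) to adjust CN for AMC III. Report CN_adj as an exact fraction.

CN_adj = 6900/79 ≈ 87.342

NRCS table: row crops, contoured, good condition, soil group B → CN(II) = 75
Adjust CN=75 to AMC III: 23·75/(10 + 0.13·75) → 1725 ÷ (79/4) = 6900/79 ≈ 87.342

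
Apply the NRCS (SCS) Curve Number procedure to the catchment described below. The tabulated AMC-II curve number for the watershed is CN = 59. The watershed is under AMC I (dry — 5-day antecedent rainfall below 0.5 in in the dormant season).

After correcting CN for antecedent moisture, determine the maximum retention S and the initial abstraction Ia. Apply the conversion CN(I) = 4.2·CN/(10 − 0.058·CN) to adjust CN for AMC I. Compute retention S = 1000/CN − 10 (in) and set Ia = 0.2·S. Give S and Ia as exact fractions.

CN(I) from CN(II)=59: (4.2·59)/(10 − 0.058·59) = 123900/3289 ≈ 37.671
S = 1000/(123900/3289) − 10 = 20500/1239 in ≈ 16.546 in
Initial abstraction Ia = S/5 = (20500/1239)/5 = 4100/1239 ≈ 3.309 in

S = 20500/1239 in ≈ 16.546 in; Ia = 4100/1239 in ≈ 3.309 in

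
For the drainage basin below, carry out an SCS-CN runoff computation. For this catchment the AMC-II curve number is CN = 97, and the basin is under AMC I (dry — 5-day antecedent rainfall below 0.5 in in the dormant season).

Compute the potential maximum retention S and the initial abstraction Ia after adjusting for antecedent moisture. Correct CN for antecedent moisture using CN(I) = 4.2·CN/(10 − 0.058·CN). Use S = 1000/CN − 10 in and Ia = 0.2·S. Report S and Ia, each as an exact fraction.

CN(I) from CN(II)=97: (4.2·97)/(10 − 0.058·97) = 67900/729 ≈ 93.141
Max retention: S = 1000/(67900/729) − 10 = 500/679 in (≈ 0.736 in)
Ia = 0.2S: 0.2·0.736 = 0.147 in (exactly 100/679)

S = 500/679 in ≈ 0.736 in; Ia = 100/679 in ≈ 0.147 in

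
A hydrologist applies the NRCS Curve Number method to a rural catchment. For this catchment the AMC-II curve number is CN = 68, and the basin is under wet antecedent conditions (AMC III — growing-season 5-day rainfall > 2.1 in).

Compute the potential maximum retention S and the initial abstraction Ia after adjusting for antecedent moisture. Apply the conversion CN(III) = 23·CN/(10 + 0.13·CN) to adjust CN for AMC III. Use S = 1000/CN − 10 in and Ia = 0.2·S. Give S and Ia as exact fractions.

S = 800/391 in ≈ 2.046 in; Ia = 160/391 in ≈ 0.409 in

Wet (AMC III): CN(III) = 23·68/(10 + 0.13·68) = 1564/(471/25) = 39100/471 ≈ 83.015
S = 1000/(39100/471) − 10 = 800/391 in ≈ 2.046 in
Ia = 0.2·(800/391) = 160/391 in ≈ 0.409 in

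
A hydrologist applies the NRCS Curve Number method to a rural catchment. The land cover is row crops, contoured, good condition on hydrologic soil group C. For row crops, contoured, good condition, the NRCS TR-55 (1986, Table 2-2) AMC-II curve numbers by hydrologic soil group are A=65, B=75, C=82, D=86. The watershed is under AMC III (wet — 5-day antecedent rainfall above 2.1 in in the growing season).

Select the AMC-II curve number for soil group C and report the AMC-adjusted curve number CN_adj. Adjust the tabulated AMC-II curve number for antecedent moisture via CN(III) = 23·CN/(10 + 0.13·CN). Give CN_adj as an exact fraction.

NRCS table: row crops, contoured, good condition, soil group C → CN(II) = 82
Adjust CN=82 to AMC III: 23·82/(10 + 0.13·82) → 1886 ÷ (1033/50) = 94300/1033 ≈ 91.288

CN_adj = 94300/1033 ≈ 91.288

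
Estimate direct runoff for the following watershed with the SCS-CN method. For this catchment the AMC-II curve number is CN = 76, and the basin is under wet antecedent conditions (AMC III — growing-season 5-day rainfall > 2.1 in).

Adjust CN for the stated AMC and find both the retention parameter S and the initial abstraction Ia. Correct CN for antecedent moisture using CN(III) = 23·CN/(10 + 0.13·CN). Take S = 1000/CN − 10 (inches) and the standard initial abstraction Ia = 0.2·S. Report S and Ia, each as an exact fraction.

S = 600/437 in ≈ 1.373 in; Ia = 120/437 in ≈ 0.275 in

Adjust CN=76 to AMC III: 23·76/(10 + 0.13·76) → 1748 ÷ (497/25) = 43700/497 ≈ 87.928
Retention S: 1000/CN − 10 with CN=87.928 → S = 600/437 ≈ 1.373 in
Ia = 0.2·(600/437) = 120/437 in ≈ 0.275 in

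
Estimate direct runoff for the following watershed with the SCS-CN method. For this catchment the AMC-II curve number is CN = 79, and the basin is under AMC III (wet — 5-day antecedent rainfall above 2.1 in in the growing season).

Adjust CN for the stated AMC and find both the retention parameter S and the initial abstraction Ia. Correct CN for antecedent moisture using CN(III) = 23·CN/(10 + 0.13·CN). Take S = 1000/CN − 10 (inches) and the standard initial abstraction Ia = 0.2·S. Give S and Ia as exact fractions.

Adjust CN=79 to AMC III: 23·79/(10 + 0.13·79) → 1817 ÷ (2027/100) = 181700/2027 ≈ 89.640
Retention S: 1000/CN − 10 with CN=89.640 → S = 2100/1817 ≈ 1.156 in
Ia = 0.2S: 0.2·1.156 = 0.231 in (exactly 420/1817)

S = 2100/1817 in ≈ 1.156 in; Ia = 420/1817 in ≈ 0.231 in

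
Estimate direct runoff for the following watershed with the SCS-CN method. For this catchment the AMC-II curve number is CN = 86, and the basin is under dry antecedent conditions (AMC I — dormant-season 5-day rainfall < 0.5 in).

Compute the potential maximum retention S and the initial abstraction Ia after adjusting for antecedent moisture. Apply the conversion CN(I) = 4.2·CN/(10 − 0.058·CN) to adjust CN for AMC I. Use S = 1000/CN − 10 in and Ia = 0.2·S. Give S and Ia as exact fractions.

CN(I) from CN(II)=86: (4.2·86)/(10 − 0.058·86) = 12900/179 ≈ 72.067
Retention S: 1000/CN − 10 with CN=72.067 → S = 500/129 ≈ 3.876 in
Ia = 0.2S: 0.2·3.876 = 0.775 in (exactly 100/129)

S = 500/129 in ≈ 3.876 in; Ia = 100/129 in ≈ 0.775 in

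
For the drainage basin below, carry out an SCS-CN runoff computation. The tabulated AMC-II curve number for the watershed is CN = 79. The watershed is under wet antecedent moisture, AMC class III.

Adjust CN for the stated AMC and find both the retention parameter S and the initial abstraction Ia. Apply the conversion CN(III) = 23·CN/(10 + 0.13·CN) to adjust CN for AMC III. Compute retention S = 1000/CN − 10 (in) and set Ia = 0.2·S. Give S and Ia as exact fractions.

S = 2100/1817 in ≈ 1.156 in; Ia = 420/1817 in ≈ 0.231 in

Adjust CN=79 to AMC III: 23·79/(10 + 0.13·79) → 1817 ÷ (2027/100) = 181700/2027 ≈ 89.640
Retention S: 1000/CN − 10 with CN=89.640 → S = 2100/1817 ≈ 1.156 in
Initial abstraction Ia = S/5 = (2100/1817)/5 = 420/1817 ≈ 0.231 in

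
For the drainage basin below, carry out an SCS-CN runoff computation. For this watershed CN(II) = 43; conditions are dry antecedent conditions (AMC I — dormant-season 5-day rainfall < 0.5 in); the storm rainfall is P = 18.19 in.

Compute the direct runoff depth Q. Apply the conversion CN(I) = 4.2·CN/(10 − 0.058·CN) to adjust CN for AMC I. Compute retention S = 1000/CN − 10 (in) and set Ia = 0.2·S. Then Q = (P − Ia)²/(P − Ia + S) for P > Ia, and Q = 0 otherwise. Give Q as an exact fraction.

Q = 127819835361/39356321900 in ≈ 3.248 in

CN(I) from CN(II)=43: (4.2·43)/(10 − 0.058·43) = 30100/1251 ≈ 24.061
Retention S: 1000/CN − 10 with CN=24.061 → S = 9500/301 ≈ 31.561 in
Initial abstraction Ia = S/5 = (9500/301)/5 = 1900/301 ≈ 6.312 in
Excess rainfall: 18.190 − 6.312 = 11.878 in; P > Ia so Q > 0
Q: (357519/30100)² ÷ (1307519/30100) = 127819835361/39356321900 in (≈ 3.248 in)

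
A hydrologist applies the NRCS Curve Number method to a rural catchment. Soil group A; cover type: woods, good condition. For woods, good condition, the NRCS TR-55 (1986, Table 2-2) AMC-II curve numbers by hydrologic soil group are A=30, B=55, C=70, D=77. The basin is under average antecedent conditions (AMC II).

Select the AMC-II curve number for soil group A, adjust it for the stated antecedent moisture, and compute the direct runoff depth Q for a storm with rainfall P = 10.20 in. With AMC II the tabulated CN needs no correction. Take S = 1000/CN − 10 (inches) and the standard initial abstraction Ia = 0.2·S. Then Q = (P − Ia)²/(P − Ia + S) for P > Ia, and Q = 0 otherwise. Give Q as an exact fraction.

Q = 6889/6495 in ≈ 1.061 in

NRCS table: woods, good condition, soil group A → CN(II) = 30
AMC II — tabulated CN = 30 applies directly.
Max retention: S = 1000/30 − 10 = 70/3 in (≈ 23.333 in)
Ia = 0.2·(70/3) = 14/3 in ≈ 4.667 in
Since P=10.200 > Ia=4.667: effective rainfall P−Ia = 83/15 in
Q: (83/15)² ÷ (433/15) = 6889/6495 in (≈ 1.061 in)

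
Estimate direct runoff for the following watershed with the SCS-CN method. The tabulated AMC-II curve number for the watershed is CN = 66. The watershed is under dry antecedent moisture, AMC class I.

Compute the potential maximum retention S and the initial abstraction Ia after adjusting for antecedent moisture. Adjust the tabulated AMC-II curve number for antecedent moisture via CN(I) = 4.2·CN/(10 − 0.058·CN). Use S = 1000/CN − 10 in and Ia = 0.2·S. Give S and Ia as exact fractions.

Adjust CN=66 to AMC I: 4.2·66/(10 − 0.058·66) → (1386/5) ÷ (1543/250) = 69300/1543 ≈ 44.913
Max retention: S = 1000/(69300/1543) − 10 = 8500/693 in (≈ 12.266 in)
Initial abstraction Ia = S/5 = (8500/693)/5 = 1700/693 ≈ 2.453 in

S = 8500/693 in ≈ 12.266 in; Ia = 1700/693 in ≈ 2.453 in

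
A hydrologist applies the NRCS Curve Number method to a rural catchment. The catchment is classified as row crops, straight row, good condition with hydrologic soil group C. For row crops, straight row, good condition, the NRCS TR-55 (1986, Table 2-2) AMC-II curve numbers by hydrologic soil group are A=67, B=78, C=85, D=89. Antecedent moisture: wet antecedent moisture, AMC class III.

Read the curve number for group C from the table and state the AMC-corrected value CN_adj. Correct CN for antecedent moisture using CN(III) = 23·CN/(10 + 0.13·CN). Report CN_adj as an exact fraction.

CN_adj = 39100/421 ≈ 92.874

NRCS table: row crops, straight row, good condition, soil group C → CN(II) = 85
CN(III) from CN(II)=85: (23·85)/(10 + 0.13·85) = 39100/421 ≈ 92.874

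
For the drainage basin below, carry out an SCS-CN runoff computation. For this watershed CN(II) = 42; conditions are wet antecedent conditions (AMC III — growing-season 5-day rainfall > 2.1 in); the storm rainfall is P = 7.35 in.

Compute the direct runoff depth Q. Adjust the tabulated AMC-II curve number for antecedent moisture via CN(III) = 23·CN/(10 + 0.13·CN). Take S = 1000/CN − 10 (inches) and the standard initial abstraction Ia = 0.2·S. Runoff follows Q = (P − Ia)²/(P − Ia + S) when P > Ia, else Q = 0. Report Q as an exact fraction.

Adjust CN=42 to AMC III: 23·42/(10 + 0.13·42) → 966 ÷ (773/50) = 48300/773 ≈ 62.484
Retention S: 1000/CN − 10 with CN=62.484 → S = 2900/483 ≈ 6.004 in
Initial abstraction Ia = S/5 = (2900/483)/5 = 580/483 ≈ 1.201 in
Since P=7.350 > Ia=1.201: effective rainfall P−Ia = 59401/9660 in
Q: (59401/9660)² ÷ (117401/9660) = 3528478801/1134093660 in (≈ 3.111 in)

Q = 3528478801/1134093660 in ≈ 3.111 in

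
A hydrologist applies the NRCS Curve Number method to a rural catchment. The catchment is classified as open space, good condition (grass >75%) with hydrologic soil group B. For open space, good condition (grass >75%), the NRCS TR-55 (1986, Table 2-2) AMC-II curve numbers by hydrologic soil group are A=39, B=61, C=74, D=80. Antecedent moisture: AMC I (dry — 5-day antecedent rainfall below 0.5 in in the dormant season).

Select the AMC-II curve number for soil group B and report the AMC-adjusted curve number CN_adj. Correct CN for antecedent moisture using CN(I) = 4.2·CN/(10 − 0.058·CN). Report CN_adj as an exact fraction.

CN_adj = 42700/1077 ≈ 39.647

NRCS table: open space, good condition (grass >75%), soil group B → CN(II) = 61
Dry (AMC I): CN(I) = 4.2·61/(10 − 0.058·61) = (1281/5)/(3231/500) = 42700/1077 ≈ 39.647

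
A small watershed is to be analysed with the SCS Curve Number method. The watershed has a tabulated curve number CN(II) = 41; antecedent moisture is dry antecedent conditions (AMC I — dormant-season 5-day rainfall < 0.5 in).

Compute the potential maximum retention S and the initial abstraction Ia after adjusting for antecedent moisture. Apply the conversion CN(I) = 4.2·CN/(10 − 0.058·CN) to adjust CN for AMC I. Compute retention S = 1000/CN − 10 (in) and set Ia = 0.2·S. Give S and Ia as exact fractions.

Dry (AMC I): CN(I) = 4.2·41/(10 − 0.058·41) = (861/5)/(3811/500) = 86100/3811 ≈ 22.592
Max retention: S = 1000/(86100/3811) − 10 = 29500/861 in (≈ 34.262 in)
Initial abstraction Ia = S/5 = (29500/861)/5 = 5900/861 ≈ 6.852 in

S = 29500/861 in ≈ 34.262 in; Ia = 5900/861 in ≈ 6.852 in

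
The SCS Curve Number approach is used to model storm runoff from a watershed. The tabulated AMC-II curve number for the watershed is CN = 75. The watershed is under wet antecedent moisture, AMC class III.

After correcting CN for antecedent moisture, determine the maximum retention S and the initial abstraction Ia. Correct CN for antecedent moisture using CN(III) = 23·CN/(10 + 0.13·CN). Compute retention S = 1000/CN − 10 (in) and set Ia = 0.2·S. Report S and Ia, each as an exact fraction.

Adjust CN=75 to AMC III: 23·75/(10 + 0.13·75) → 1725 ÷ (79/4) = 6900/79 ≈ 87.342
Max retention: S = 1000/(6900/79) − 10 = 100/69 in (≈ 1.449 in)
Ia = 0.2·(100/69) = 20/69 in ≈ 0.290 in

S = 100/69 in ≈ 1.449 in; Ia = 20/69 in ≈ 0.290 in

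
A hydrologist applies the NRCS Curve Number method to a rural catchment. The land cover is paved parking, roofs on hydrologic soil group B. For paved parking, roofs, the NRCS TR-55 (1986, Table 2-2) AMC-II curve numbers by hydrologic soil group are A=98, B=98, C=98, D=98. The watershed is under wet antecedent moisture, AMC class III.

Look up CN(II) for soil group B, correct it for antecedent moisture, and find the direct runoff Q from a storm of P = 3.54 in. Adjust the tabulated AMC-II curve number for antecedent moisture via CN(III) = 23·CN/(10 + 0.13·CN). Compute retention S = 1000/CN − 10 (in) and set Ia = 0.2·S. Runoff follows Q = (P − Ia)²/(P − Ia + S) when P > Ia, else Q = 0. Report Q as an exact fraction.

NRCS table: paved parking, roofs, soil group B → CN(II) = 98
CN(III) from CN(II)=98: (23·98)/(10 + 0.13·98) = 112700/1137 ≈ 99.120
S = 1000/(112700/1137) − 10 = 100/1127 in ≈ 0.089 in
Ia = 0.2·(100/1127) = 20/1127 in ≈ 0.018 in
P − Ia = 3.540 − 0.018 = 198479/56350 ≈ 3.522 in (> 0, runoff occurs)
Q = (198479/56350)²/((198479/56350) + 100/1127) = (39393913441/3175322500)/(203479/56350) = 39393913441/11466041650 in ≈ 3.436 in

Q = 39393913441/11466041650 in ≈ 3.436 in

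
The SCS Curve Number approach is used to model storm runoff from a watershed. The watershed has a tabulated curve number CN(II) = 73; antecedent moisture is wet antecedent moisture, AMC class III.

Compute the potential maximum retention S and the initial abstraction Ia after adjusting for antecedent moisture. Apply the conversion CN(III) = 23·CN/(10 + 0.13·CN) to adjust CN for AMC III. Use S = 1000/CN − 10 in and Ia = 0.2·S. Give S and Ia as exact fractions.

Adjust CN=73 to AMC III: 23·73/(10 + 0.13·73) → 1679 ÷ (1949/100) = 167900/1949 ≈ 86.147
Max retention: S = 1000/(167900/1949) − 10 = 2700/1679 in (≈ 1.608 in)
Initial abstraction Ia = S/5 = (2700/1679)/5 = 540/1679 ≈ 0.322 in

S = 2700/1679 in ≈ 1.608 in; Ia = 540/1679 in ≈ 0.322 in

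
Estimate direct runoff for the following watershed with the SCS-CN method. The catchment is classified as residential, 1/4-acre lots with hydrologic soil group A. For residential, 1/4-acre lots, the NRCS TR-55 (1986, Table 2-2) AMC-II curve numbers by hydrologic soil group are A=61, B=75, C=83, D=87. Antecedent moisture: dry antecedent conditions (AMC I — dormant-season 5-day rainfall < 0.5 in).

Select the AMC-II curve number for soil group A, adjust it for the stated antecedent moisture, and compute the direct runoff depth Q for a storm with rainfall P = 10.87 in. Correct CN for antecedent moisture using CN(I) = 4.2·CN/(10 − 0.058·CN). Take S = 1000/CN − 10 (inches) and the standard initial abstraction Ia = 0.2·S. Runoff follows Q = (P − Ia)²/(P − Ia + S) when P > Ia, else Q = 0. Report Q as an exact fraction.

NRCS table: residential, 1/4-acre lots, soil group A → CN(II) = 61
Dry (AMC I): CN(I) = 4.2·61/(10 − 0.058·61) = (1281/5)/(3231/500) = 42700/1077 ≈ 39.647
S = 1000/(42700/1077) − 10 = 6500/427 in ≈ 15.222 in
Ia = 0.2S: 0.2·15.222 = 3.044 in (exactly 1300/427)
Since P=10.870 > Ia=3.044: effective rainfall P−Ia = 334149/42700 in
Q = (334149/42700)²/((334149/42700) + 6500/427) = (111655554201/1823290000)/(984149/42700) = 111655554201/42023162300 in ≈ 2.657 in

Q = 111655554201/42023162300 in ≈ 2.657 in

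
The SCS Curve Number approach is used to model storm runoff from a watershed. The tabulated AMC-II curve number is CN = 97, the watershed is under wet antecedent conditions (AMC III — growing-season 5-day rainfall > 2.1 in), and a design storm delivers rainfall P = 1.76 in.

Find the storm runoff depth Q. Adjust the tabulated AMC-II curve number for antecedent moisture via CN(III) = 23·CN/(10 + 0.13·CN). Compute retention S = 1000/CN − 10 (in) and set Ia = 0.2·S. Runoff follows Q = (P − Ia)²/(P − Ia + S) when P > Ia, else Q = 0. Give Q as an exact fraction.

Adjust CN=97 to AMC III: 23·97/(10 + 0.13·97) → 2231 ÷ (2261/100) = 223100/2261 ≈ 98.673
S = 1000/(223100/2261) − 10 = 300/2231 in ≈ 0.134 in
Ia = 0.2·(300/2231) = 60/2231 in ≈ 0.027 in
P − Ia = 1.760 − 0.027 = 96664/55775 ≈ 1.733 in (> 0, runoff occurs)
Runoff Q = (P−Ia)²/(P−Ia+S) = (1.733)²/(1.733+0.134) = 2335982224/1452436775 ≈ 1.608 in

Q = 2335982224/1452436775 in ≈ 1.608 in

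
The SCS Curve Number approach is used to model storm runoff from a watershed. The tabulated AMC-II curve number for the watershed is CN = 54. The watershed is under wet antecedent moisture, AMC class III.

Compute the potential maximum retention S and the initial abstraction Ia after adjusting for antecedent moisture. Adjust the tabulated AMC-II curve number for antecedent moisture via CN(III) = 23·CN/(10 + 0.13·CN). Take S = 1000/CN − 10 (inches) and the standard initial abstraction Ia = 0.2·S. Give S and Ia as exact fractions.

S = 100/27 in ≈ 3.704 in; Ia = 20/27 in ≈ 0.741 in

CN(III) from CN(II)=54: (23·54)/(10 + 0.13·54) = 2700/37 ≈ 72.973
S = 1000/(2700/37) − 10 = 100/27 in ≈ 3.704 in
Ia = 0.2S: 0.2·3.704 = 0.741 in (exactly 20/27)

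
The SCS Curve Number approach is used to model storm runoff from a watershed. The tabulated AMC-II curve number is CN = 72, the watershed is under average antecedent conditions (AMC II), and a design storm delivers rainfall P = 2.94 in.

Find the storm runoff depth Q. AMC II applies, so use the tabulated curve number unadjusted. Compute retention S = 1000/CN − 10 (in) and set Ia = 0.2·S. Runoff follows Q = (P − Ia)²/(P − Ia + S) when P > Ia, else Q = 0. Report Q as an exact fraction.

Q = 135247/175050 in ≈ 0.773 in

Average conditions: CN = 72 (no AMC adjustment).
Retention S: 1000/CN − 10 with CN=72.000 → S = 35/9 ≈ 3.889 in
Initial abstraction Ia = S/5 = (35/9)/5 = 7/9 ≈ 0.778 in
P − Ia = 2.940 − 0.778 = 973/450 ≈ 2.162 in (> 0, runoff occurs)
Runoff Q = (P−Ia)²/(P−Ia+S) = (2.162)²/(2.162+3.889) = 135247/175050 ≈ 0.773 in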